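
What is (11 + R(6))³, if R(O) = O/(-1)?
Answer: 125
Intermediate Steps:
R(O) = -O (R(O) = O*(-1) = -O)
(11 + R(6))³ = (11 - 1*6)³ = (11 - 6)³ = 5³ = 125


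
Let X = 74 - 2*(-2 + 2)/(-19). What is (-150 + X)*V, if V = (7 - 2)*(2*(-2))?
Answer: 1520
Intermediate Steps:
V = -20 (V = 5*(-4) = -20)
X = 74 (X = 74 - 2*0*(-1)/19 = 74 - 0*(-1)/19 = 74 - 1*0 = 74 + 0 = 74)
(-150 + X)*V = (-150 + 74)*(-20) = -76*(-20) = 1520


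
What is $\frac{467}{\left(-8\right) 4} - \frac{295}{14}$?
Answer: $- \frac{7989}{224} \approx -35.665$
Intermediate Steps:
$\frac{467}{\left(-8\right) 4} - \frac{295}{14} = \frac{467}{-32} - \frac{295}{14} = 467 \left(- \frac{1}{32}\right) - \frac{295}{14} = - \frac{467}{32} - \frac{295}{14} = - \frac{7989}{224}$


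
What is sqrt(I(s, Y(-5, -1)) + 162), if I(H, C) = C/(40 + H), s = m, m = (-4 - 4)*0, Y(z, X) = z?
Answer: sqrt(2590)/4 ≈ 12.723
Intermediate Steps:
m = 0 (m = -8*0 = 0)
s = 0
I(H, C) = C/(40 + H)
sqrt(I(s, Y(-5, -1)) + 162) = sqrt(-5/(40 + 0) + 162) = sqrt(-5/40 + 162) = sqrt(-5*1/40 + 162) = sqrt(-1/8 + 162) = sqrt(1295/8) = sqrt(2590)/4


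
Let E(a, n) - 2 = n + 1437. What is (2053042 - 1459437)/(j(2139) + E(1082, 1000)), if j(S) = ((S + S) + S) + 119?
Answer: 118721/1795 ≈ 66.140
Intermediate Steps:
E(a, n) = 1439 + n (E(a, n) = 2 + (n + 1437) = 2 + (1437 + n) = 1439 + n)
j(S) = 119 + 3*S (j(S) = (2*S + S) + 119 = 3*S + 119 = 119 + 3*S)
(2053042 - 1459437)/(j(2139) + E(1082, 1000)) = (2053042 - 1459437)/((119 + 3*2139) + (1439 + 1000)) = 593605/((119 + 6417) + 2439) = 593605/(6536 + 2439) = 593605/8975 = 593605*(1/8975) = 118721/1795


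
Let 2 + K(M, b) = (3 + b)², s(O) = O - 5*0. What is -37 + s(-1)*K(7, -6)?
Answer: -44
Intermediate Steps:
s(O) = O (s(O) = O + 0 = O)
K(M, b) = -2 + (3 + b)²
-37 + s(-1)*K(7, -6) = -37 - (-2 + (3 - 6)²) = -37 - (-2 + (-3)²) = -37 - (-2 + 9) = -37 - 1*7 = -37 - 7 = -44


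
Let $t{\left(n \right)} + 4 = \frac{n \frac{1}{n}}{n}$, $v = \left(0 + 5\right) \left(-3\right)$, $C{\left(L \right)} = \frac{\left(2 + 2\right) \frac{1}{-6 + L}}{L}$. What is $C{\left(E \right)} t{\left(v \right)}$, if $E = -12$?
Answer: $- \frac{61}{810} \approx -0.075309$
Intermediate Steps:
$C{\left(L \right)} = \frac{4}{L \left(-6 + L\right)}$ ($C{\left(L \right)} = \frac{4 \frac{1}{-6 + L}}{L} = \frac{4}{L \left(-6 + L\right)}$)
$v = -15$ ($v = 5 \left(-3\right) = -15$)
$t{\left(n \right)} = -4 + \frac{1}{n}$ ($t{\left(n \right)} = -4 + \frac{n \frac{1}{n}}{n} = -4 + 1 \frac{1}{n} = -4 + \frac{1}{n}$)
$C{\left(E \right)} t{\left(v \right)} = \frac{4}{\left(-12\right) \left(-6 - 12\right)} \left(-4 + \frac{1}{-15}\right) = 4 \left(- \frac{1}{12}\right) \frac{1}{-18} \left(-4 - \frac{1}{15}\right) = 4 \left(- \frac{1}{12}\right) \left(- \frac{1}{18}\right) \left(- \frac{61}{15}\right) = \frac{1}{54} \left(- \frac{61}{15}\right) = - \frac{61}{810}$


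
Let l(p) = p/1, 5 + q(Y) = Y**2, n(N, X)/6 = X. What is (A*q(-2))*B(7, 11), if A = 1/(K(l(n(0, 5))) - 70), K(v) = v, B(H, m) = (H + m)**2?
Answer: 81/10 ≈ 8.1000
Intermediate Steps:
n(N, X) = 6*X
q(Y) = -5 + Y**2
l(p) = p (l(p) = p*1 = p)
A = -1/40 (A = 1/(6*5 - 70) = 1/(30 - 70) = 1/(-40) = -1/40 ≈ -0.025000)
(A*q(-2))*B(7, 11) = (-(-5 + (-2)**2)/40)*(7 + 11)**2 = -(-5 + 4)/40*18**2 = -1/40*(-1)*324 = (1/40)*324 = 81/10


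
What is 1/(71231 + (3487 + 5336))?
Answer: 1/80054 ≈ 1.2492e-5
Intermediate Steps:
1/(71231 + (3487 + 5336)) = 1/(71231 + 8823) = 1/80054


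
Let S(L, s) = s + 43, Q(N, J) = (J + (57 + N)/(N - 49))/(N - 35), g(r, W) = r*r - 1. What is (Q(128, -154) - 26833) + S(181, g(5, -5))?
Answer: -196661783/7347 ≈ -26768.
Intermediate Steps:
g(r, W) = -1 + r² (g(r, W) = r² - 1 = -1 + r²)
Q(N, J) = (J + (57 + N)/(-49 + N))/(-35 + N)
S(L, s) = 43 + s
(Q(128, -154) - 26833) + S(181, g(5, -5)) = ((57 + 128 - 49*(-154) - 154*128)/(1715 + 128² - 84*128) - 26833) + (43 + (-1 + 5²)) = ((57 + 128 + 7546 - 19712)/(1715 + 16384 - 10752) - 26833) + (43 + (-1 + 25)) = (-11981/7347 - 26833) + (43 + 24) = ((1/7347)*(-11981) - 26833) + 67 = (-11981/7347 - 26833) + 67 = -197154032/7347 + 67 = -196661783/7347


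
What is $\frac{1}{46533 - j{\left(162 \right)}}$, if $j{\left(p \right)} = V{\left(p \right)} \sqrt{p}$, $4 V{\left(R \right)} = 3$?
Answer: $\frac{124088}{5774186661} + \frac{6 \sqrt{2}}{1924728887} \approx 2.1495 \cdot 10^{-5}$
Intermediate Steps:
$V{\left(R \right)} = \frac{3}{4}$ ($V{\left(R \right)} = \frac{1}{4} \cdot 3 = \frac{3}{4}$)
$j{\left(p \right)} = \frac{3 \sqrt{p}}{4}$
$\frac{1}{46533 - j{\left(162 \right)}} = \frac{1}{46533 - \frac{3 \sqrt{162}}{4}} = \frac{1}{46533 - \frac{3 \cdot 9 \sqrt{2}}{4}} = \frac{1}{46533 - \frac{27 \sqrt{2}}{4}}$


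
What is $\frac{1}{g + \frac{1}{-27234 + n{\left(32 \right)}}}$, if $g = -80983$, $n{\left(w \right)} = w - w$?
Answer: $- \frac{27234}{2205491023} \approx -1.2348 \cdot 10^{-5}$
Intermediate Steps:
$n{\left(w \right)} = 0$
$\frac{1}{g + \frac{1}{-27234 + n{\left(32 \right)}}} = \frac{1}{-80983 + \frac{1}{-27234 + 0}} = \frac{1}{-80983 + \frac{1}{-27234}} = \frac{1}{-80983 - \frac{1}{27234}} = \frac{1}{- \frac{2205491023}{27234}} = - \frac{27234}{2205491023}$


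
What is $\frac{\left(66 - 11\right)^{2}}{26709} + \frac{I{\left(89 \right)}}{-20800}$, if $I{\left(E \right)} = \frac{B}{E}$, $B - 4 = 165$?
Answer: $\frac{430412783}{3803361600} \approx 0.11317$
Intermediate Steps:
$B = 169$ ($B = 4 + 165 = 169$)
$I{\left(E \right)} = \frac{169}{E}$
$\frac{\left(66 - 11\right)^{2}}{26709} + \frac{I{\left(89 \right)}}{-20800} = \frac{\left(66 - 11\right)^{2}}{26709} + \frac{169 \cdot \frac{1}{89}}{-20800} = \left(66 - 11\right)^{2} \cdot \frac{1}{26709} + 169 \cdot \frac{1}{89} \left(- \frac{1}{20800}\right) = \left(66 - 11\right)^{2} \cdot \frac{1}{26709} + \frac{169}{89} \left(- \frac{1}{20800}\right) = 55^{2} \cdot \frac{1}{26709} - \frac{13}{142400} = 3025 \cdot \frac{1}{26709} - \frac{13}{142400} = \frac{3025}{26709} - \frac{13}{142400} = \frac{430412783}{3803361600}$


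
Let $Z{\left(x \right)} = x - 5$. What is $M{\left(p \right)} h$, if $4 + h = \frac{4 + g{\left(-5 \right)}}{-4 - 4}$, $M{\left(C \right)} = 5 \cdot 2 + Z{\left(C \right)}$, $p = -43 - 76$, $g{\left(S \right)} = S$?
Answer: $\frac{1767}{4} \approx 441.75$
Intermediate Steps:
$Z{\left(x \right)} = -5 + x$
$p = -119$ ($p = -43 - 76 = -119$)
$M{\left(C \right)} = 5 + C$ ($M{\left(C \right)} = 5 \cdot 2 + \left(-5 + C\right) = 10 + \left(-5 + C\right) = 5 + C$)
$h = - \frac{31}{8}$ ($h = -4 + \frac{4 - 5}{-4 - 4} = -4 - \frac{1}{-8} = -4 - - \frac{1}{8} = -4 + \frac{1}{8} = - \frac{31}{8} \approx -3.875$)
$M{\left(p \right)} h = \left(5 - 119\right) \left(- \frac{31}{8}\right) = \left(-114\right) \left(- \frac{31}{8}\right) = \frac{1767}{4}$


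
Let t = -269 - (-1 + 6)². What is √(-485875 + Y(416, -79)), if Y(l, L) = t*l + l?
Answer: I*√607763 ≈ 779.59*I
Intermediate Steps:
t = -294 (t = -269 - 1*5² = -269 - 1*25 = -269 - 25 = -294)
Y(l, L) = -293*l (Y(l, L) = -294*l + l = -293*l)
√(-485875 + Y(416, -79)) = √(-485875 - 293*416) = √(-485875 - 121888) = √(-607763) = I*√607763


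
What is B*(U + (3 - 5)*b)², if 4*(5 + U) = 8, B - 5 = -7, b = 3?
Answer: -162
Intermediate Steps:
B = -2 (B = 5 - 7 = -2)
U = -3 (U = -5 + (¼)*8 = -5 + 2 = -3)
B*(U + (3 - 5)*b)² = -2*(-3 + (3 - 5)*3)² = -2*(-3 - 2*3)² = -2*(-3 - 6)² = -2*(-9)² = -2*81 = -162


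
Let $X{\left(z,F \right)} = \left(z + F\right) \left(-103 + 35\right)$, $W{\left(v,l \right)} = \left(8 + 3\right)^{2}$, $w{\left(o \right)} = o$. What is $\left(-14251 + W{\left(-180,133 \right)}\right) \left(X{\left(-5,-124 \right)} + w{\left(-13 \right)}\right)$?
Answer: $-123764670$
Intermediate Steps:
$W{\left(v,l \right)} = 121$ ($W{\left(v,l \right)} = 11^{2} = 121$)
$X{\left(z,F \right)} = - 68 F - 68 z$ ($X{\left(z,F \right)} = \left(F + z\right) \left(-68\right) = - 68 F - 68 z$)
$\left(-14251 + W{\left(-180,133 \right)}\right) \left(X{\left(-5,-124 \right)} + w{\left(-13 \right)}\right) = \left(-14251 + 121\right) \left(\left(\left(-68\right) \left(-124\right) - -340\right) - 13\right) = - 14130 \left(\left(8432 + 340\right) - 13\right) = - 14130 \left(8772 - 13\right) = \left(-14130\right) 8759 = -123764670$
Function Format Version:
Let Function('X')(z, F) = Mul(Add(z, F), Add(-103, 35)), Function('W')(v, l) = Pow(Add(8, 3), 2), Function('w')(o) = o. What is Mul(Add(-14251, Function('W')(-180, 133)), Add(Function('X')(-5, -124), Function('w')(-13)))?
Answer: -123764670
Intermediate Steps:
Function('W')(v, l) = 121 (Function('W')(v, l) = Pow(11, 2) = 121)
Function('X')(z, F) = Add(Mul(-68, F), Mul(-68, z)) (Function('X')(z, F) = Mul(Add(F, z), -68) = Add(Mul(-68, F), Mul(-68, z)))
Mul(Add(-14251, Function('W')(-180, 133)), Add(Function('X')(-5, -124), Function('w')(-13))) = Mul(Add(-14251, 121), Add(Add(Mul(-68, -124), Mul(-68, -5)), -13)) = Mul(-14130, Add(Add(8432, 340), -13)) = Mul(-14130, Add(8772, -13)) = Mul(-14130, 8759) = -123764670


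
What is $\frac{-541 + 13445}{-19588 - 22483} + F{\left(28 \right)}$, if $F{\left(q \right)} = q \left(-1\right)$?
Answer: $- \frac{1190892}{42071} \approx -28.307$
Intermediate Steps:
$F{\left(q \right)} = - q$
$\frac{-541 + 13445}{-19588 - 22483} + F{\left(28 \right)} = \frac{-541 + 13445}{-19588 - 22483} - 28 = \frac{12904}{-42071} - 28 = 12904 \left(- \frac{1}{42071}\right) - 28 = - \frac{12904}{42071} - 28 = - \frac{1190892}{42071}$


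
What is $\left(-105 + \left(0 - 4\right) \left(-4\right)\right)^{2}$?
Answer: $7921$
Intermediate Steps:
$\left(-105 + \left(0 - 4\right) \left(-4\right)\right)^{2} = \left(-105 - -16\right)^{2} = \left(-105 + 16\right)^{2} = \left(-89\right)^{2} = 7921$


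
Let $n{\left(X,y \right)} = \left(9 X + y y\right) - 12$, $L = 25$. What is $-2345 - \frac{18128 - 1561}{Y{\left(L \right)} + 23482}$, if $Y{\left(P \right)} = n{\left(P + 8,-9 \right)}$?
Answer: $- \frac{55940127}{23848} \approx -2345.7$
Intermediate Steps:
$n{\left(X,y \right)} = -12 + y^{2} + 9 X$ ($n{\left(X,y \right)} = \left(9 X + y^{2}\right) - 12 = \left(y^{2} + 9 X\right) - 12 = -12 + y^{2} + 9 X$)
$Y{\left(P \right)} = 141 + 9 P$ ($Y{\left(P \right)} = -12 + \left(-9\right)^{2} + 9 \left(P + 8\right) = -12 + 81 + 9 \left(8 + P\right) = -12 + 81 + \left(72 + 9 P\right) = 141 + 9 P$)
$-2345 - \frac{18128 - 1561}{Y{\left(L \right)} + 23482} = -2345 - \frac{18128 - 1561}{\left(141 + 9 \cdot 25\right) + 23482} = -2345 - \frac{16567}{\left(141 + 225\right) + 23482} = -2345 - \frac{16567}{366 + 23482} = -2345 - \frac{16567}{23848} = - \frac{55940127}{23848}$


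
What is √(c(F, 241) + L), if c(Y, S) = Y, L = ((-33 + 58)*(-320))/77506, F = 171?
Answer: √256651934539/38753 ≈ 13.073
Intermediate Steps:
L = -4000/38753 (L = (25*(-320))*(1/77506) = -8000*1/77506 = -4000/38753 ≈ -0.10322)
√(c(F, 241) + L) = √(171 - 4000/38753) = √(6622763/38753) = √256651934539/38753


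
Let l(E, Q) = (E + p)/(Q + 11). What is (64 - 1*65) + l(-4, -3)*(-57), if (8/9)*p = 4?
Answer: -73/16 ≈ -4.5625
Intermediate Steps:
p = 9/2 (p = (9/8)*4 = 9/2 ≈ 4.5000)
l(E, Q) = (9/2 + E)/(11 + Q) (l(E, Q) = (E + 9/2)/(Q + 11) = (9/2 + E)/(11 + Q))
(64 - 1*65) + l(-4, -3)*(-57) = (64 - 1*65) + ((9/2 - 4)/(11 - 3))*(-57) = (64 - 65) + ((1/2)/8)*(-57) = -1 + ((1/8)*(1/2))*(-57) = -1 + (1/16)*(-57) = -1 - 57/16 = -73/16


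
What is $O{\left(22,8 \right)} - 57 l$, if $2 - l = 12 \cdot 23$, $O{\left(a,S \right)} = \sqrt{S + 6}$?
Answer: $15618 + \sqrt{14} \approx 15622.0$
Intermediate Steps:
$O{\left(a,S \right)} = \sqrt{6 + S}$
$l = -274$ ($l = 2 - 12 \cdot 23 = 2 - 276 = -274$)
$O{\left(22,8 \right)} - 57 l = \sqrt{6 + 8} - -15618 = \sqrt{14} + 15618 = 15618 + \sqrt{14}$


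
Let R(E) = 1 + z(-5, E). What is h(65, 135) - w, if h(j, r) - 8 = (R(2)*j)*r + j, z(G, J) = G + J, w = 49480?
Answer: -66957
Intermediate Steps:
R(E) = -4 + E (R(E) = 1 + (-5 + E) = -4 + E)
h(j, r) = 8 + j - 2*j*r (h(j, r) = 8 + (((-4 + 2)*j)*r + j) = 8 + ((-2*j)*r + j) = 8 + (-2*j*r + j) = 8 + (j - 2*j*r) = 8 + j - 2*j*r)
h(65, 135) - w = (8 + 65 - 2*65*135) - 1*49480 = (8 + 65 - 17550) - 49480 = -17477 - 49480 = -66957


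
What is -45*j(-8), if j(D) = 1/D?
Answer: 45/8 ≈ 5.6250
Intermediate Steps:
-45*j(-8) = -45/(-8) = -45*(-1/8) = 45/8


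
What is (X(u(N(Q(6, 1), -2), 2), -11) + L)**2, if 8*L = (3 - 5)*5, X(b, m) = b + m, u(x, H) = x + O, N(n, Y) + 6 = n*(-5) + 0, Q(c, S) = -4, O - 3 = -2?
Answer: 121/16 ≈ 7.5625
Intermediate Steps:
O = 1 (O = 3 - 2 = 1)
N(n, Y) = -6 - 5*n (N(n, Y) = -6 + (n*(-5) + 0) = -6 + (-5*n + 0) = -6 - 5*n)
u(x, H) = 1 + x (u(x, H) = x + 1 = 1 + x)
L = -5/4 (L = ((3 - 5)*5)/8 = (-2*5)/8 = (1/8)*(-10) = -5/4 ≈ -1.2500)
(X(u(N(Q(6, 1), -2), 2), -11) + L)**2 = (((1 + (-6 - 5*(-4))) - 11) - 5/4)**2 = (((1 + (-6 + 20)) - 11) - 5/4)**2 = (((1 + 14) - 11) - 5/4)**2 = ((15 - 11) - 5/4)**2 = (4 - 5/4)**2 = (11/4)**2 = 121/16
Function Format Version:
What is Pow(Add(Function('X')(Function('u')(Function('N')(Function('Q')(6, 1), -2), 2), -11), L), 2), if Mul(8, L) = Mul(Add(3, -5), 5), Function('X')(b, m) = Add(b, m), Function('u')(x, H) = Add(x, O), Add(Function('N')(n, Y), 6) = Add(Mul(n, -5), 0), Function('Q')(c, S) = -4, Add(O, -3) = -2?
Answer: Rational(121, 16) ≈ 7.5625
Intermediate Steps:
O = 1 (O = Add(3, -2) = 1)
Function('N')(n, Y) = Add(-6, Mul(-5, n)) (Function('N')(n, Y) = Add(-6, Add(Mul(n, -5), 0)) = Add(-6, Add(Mul(-5, n), 0)) = Add(-6, Mul(-5, n)))
Function('u')(x, H) = Add(1, x) (Function('u')(x, H) = Add(x, 1) = Add(1, x))
L = Rational(-5, 4) (L = Mul(Rational(1, 8), Mul(Add(3, -5), 5)) = Mul(Rational(1, 8), Mul(-2, 5)) = Mul(Rational(1, 8), -10) = Rational(-5, 4) ≈ -1.2500)
Pow(Add(Function('X')(Function('u')(Function('N')(Function('Q')(6, 1), -2), 2), -11), L), 2) = Pow(Add(Add(Add(1, Add(-6, Mul(-5, -4))), -11), Rational(-5, 4)), 2) = Pow(Add(Add(Add(1, Add(-6, 20)), -11), Rational(-5, 4)), 2) = Pow(Add(Add(Add(1, 14), -11), Rational(-5, 4)), 2) = Pow(Add(Add(15, -11), Rational(-5, 4)), 2) = Pow(Add(4, Rational(-5, 4)), 2) = Pow(Rational(11, 4), 2) = Rational(121, 16)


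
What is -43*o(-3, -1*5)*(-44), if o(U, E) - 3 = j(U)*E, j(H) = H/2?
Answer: 19866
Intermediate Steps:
j(H) = H/2 (j(H) = H*(½) = H/2)
o(U, E) = 3 + E*U/2 (o(U, E) = 3 + (U/2)*E = 3 + E*U/2)
-43*o(-3, -1*5)*(-44) = -43*(3 + (½)*(-1*5)*(-3))*(-44) = -43*(3 + (½)*(-5)*(-3))*(-44) = -43*(3 + 15/2)*(-44) = -43*21/2*(-44) = -903/2*(-44) = 19866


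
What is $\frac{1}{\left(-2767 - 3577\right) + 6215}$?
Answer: $- \frac{1}{129} \approx -0.0077519$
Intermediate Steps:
$\frac{1}{\left(-2767 - 3577\right) + 6215} = \frac{1}{-6344 + 6215} = \frac{1}{-129} = - \frac{1}{129}$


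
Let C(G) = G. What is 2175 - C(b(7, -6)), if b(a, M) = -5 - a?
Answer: 2187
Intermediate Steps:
2175 - C(b(7, -6)) = 2175 - (-5 - 1*7) = 2175 - (-5 - 7) = 2175 - 1*(-12) = 2175 + 12 = 2187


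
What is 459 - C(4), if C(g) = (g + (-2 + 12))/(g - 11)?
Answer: 461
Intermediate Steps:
C(g) = (10 + g)/(-11 + g) (C(g) = (g + 10)/(-11 + g) = (10 + g)/(-11 + g))
459 - C(4) = 459 - (10 + 4)/(-11 + 4) = 459 - 14/(-7) = 459 - (-1)*14/7 = 459 - 1*(-2) = 459 + 2 = 461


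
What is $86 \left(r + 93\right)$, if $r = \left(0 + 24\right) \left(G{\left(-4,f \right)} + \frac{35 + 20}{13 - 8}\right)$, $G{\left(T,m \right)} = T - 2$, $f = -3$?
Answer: $18318$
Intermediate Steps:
$G{\left(T,m \right)} = -2 + T$
$r = 120$ ($r = \left(0 + 24\right) \left(\left(-2 - 4\right) + \frac{35 + 20}{13 - 8}\right) = 24 \left(-6 + \frac{55}{5}\right) = 24 \left(-6 + 55 \cdot \frac{1}{5}\right) = 24 \left(-6 + 11\right) = 24 \cdot 5 = 120$)
$86 \left(r + 93\right) = 86 \left(120 + 93\right) = 86 \cdot 213 = 18318$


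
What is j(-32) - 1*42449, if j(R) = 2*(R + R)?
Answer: -42577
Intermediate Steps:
j(R) = 4*R (j(R) = 2*(2*R) = 4*R)
j(-32) - 1*42449 = 4*(-32) - 1*42449 = -128 - 42449 = -42577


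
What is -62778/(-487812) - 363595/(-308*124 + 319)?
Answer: 29957265889/3079150646 ≈ 9.7291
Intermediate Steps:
-62778/(-487812) - 363595/(-308*124 + 319) = -62778*(-1/487812) - 363595/(-38192 + 319) = 10463/81302 - 363595/(-37873) = 10463/81302 - 363595*(-1/37873) = 10463/81302 + 363595/37873 = 29957265889/3079150646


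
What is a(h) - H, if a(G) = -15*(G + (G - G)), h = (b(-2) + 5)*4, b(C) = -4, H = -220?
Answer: 160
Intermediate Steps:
h = 4 (h = (-4 + 5)*4 = 1*4 = 4)
a(G) = -15*G (a(G) = -15*(G + 0) = -15*G)
a(h) - H = -15*4 - 1*(-220) = -60 + 220 = 160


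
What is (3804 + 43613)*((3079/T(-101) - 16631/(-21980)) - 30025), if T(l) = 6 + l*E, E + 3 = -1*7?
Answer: -7947375106538957/5582920 ≈ -1.4235e+9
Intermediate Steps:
E = -10 (E = -3 - 1*7 = -3 - 7 = -10)
T(l) = 6 - 10*l (T(l) = 6 + l*(-10) = 6 - 10*l)
(3804 + 43613)*((3079/T(-101) - 16631/(-21980)) - 30025) = (3804 + 43613)*((3079/(6 - 10*(-101)) - 16631/(-21980)) - 30025) = 47417*((3079/(6 + 1010) - 16631*(-1/21980)) - 30025) = 47417*((3079/1016 + 16631/21980) - 30025) = 47417*(21143379/5582920 - 30025) = 47417*(-167606029621/5582920) = -7947375106538957/5582920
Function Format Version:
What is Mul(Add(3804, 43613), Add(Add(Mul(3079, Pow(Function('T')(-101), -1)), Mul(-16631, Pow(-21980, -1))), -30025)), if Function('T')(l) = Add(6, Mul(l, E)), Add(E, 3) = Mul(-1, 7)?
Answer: Rational(-7947375106538957, 5582920) ≈ -1.4235e+9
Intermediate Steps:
E = -10 (E = Add(-3, Mul(-1, 7)) = Add(-3, -7) = -10)
Function('T')(l) = Add(6, Mul(-10, l)) (Function('T')(l) = Add(6, Mul(l, -10)) = Add(6, Mul(-10, l)))
Mul(Add(3804, 43613), Add(Add(Mul(3079, Pow(Function('T')(-101), -1)), Mul(-16631, Pow(-21980, -1))), -30025)) = Mul(Add(3804, 43613), Add(Add(Mul(3079, Pow(Add(6, Mul(-10, -101)), -1)), Mul(-16631, Pow(-21980, -1))), -30025)) = Mul(47417, Add(Add(Mul(3079, Pow(Add(6, 1010), -1)), Mul(-16631, Rational(-1, 21980))), -30025)) = Mul(47417, Add(Add(Mul(3079, Pow(1016, -1)), Rational(16631, 21980)), -30025)) = Mul(47417, Add(Add(Mul(3079, Rational(1, 1016)), Rational(16631, 21980)), -30025)) = Mul(47417, Add(Add(Rational(3079, 1016), Rational(16631, 21980)), -30025)) = Mul(47417, Add(Rational(21143379, 5582920), -30025)) = Mul(47417, Rational(-167606029621, 5582920)) = Rational(-7947375106538957, 5582920)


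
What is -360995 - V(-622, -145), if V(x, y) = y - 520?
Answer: -360330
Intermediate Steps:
V(x, y) = -520 + y
-360995 - V(-622, -145) = -360995 - (-520 - 145) = -360995 - 1*(-665) = -360995 + 665 = -360330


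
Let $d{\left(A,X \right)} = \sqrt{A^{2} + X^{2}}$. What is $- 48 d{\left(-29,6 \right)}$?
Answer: $- 48 \sqrt{877} \approx -1421.5$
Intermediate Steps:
$- 48 d{\left(-29,6 \right)} = - 48 \sqrt{\left(-29\right)^{2} + 6^{2}} = - 48 \sqrt{841 + 36} = - 48 \sqrt{877}$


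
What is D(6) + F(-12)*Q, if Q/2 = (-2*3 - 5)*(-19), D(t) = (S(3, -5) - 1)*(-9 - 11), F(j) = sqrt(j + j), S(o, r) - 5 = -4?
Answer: 836*I*sqrt(6) ≈ 2047.8*I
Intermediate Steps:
S(o, r) = 1 (S(o, r) = 5 - 4 = 1)
F(j) = sqrt(2)*sqrt(j) (F(j) = sqrt(2*j) = sqrt(2)*sqrt(j))
D(t) = 0 (D(t) = (1 - 1)*(-9 - 11) = 0*(-20) = 0)
Q = 418 (Q = 2*((-2*3 - 5)*(-19)) = 2*((-6 - 5)*(-19)) = 2*(-11*(-19)) = 2*209 = 418)
D(6) + F(-12)*Q = 0 + (sqrt(2)*sqrt(-12))*418 = 0 + (sqrt(2)*(2*I*sqrt(3)))*418 = 0 + (2*I*sqrt(6))*418 = 0 + 836*I*sqrt(6) = 836*I*sqrt(6)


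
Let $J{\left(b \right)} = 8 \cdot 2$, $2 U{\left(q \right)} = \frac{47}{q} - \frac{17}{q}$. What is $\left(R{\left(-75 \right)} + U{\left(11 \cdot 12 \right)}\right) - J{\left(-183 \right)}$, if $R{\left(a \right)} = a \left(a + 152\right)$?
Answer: $- \frac{254799}{44} \approx -5790.9$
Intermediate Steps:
$R{\left(a \right)} = a \left(152 + a\right)$
$U{\left(q \right)} = \frac{15}{q}$ ($U{\left(q \right)} = \frac{\frac{47}{q} - \frac{17}{q}}{2} = \frac{30 \frac{1}{q}}{2} = \frac{15}{q}$)
$J{\left(b \right)} = 16$
$\left(R{\left(-75 \right)} + U{\left(11 \cdot 12 \right)}\right) - J{\left(-183 \right)} = \left(- 75 \left(152 - 75\right) + \frac{15}{11 \cdot 12}\right) - 16 = \left(\left(-75\right) 77 + \frac{15}{132}\right) - 16 = \left(-5775 + 15 \cdot \frac{1}{132}\right) - 16 = \left(-5775 + \frac{5}{44}\right) - 16 = - \frac{254095}{44} - 16 = - \frac{254799}{44}$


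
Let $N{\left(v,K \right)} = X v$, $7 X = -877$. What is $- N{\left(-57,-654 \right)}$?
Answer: $- \frac{49989}{7} \approx -7141.3$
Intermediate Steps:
$X = - \frac{877}{7}$ ($X = \frac{1}{7} \left(-877\right) = - \frac{877}{7} \approx -125.29$)
$N{\left(v,K \right)} = - \frac{877 v}{7}$
$- N{\left(-57,-654 \right)} = - \frac{\left(-877\right) \left(-57\right)}{7} = \left(-1\right) \frac{49989}{7} = - \frac{49989}{7}$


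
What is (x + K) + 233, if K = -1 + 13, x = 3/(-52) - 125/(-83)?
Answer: 1063671/4316 ≈ 246.45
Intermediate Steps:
x = 6251/4316 (x = 3*(-1/52) - 125*(-1/83) = -3/52 + 125/83 = 6251/4316 ≈ 1.4483)
K = 12
(x + K) + 233 = (6251/4316 + 12) + 233 = 58043/4316 + 233 = 1063671/4316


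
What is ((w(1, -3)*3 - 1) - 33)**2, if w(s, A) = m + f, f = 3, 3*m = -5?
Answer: 900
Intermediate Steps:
m = -5/3 (m = (1/3)*(-5) = -5/3 ≈ -1.6667)
w(s, A) = 4/3 (w(s, A) = -5/3 + 3 = 4/3)
((w(1, -3)*3 - 1) - 33)**2 = (((4/3)*3 - 1) - 33)**2 = ((4 - 1) - 33)**2 = (3 - 33)**2 = (-30)**2 = 900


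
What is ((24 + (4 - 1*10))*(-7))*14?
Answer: -1764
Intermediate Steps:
((24 + (4 - 1*10))*(-7))*14 = ((24 + (4 - 10))*(-7))*14 = ((24 - 6)*(-7))*14 = (18*(-7))*14 = -126*14 = -1764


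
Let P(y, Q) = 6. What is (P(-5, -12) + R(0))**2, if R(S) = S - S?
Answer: 36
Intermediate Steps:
R(S) = 0
(P(-5, -12) + R(0))**2 = (6 + 0)**2 = 6**2 = 36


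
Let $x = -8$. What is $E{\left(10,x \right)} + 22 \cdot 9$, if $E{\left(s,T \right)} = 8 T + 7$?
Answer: $141$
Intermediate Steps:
$E{\left(s,T \right)} = 7 + 8 T$
$E{\left(10,x \right)} + 22 \cdot 9 = \left(7 + 8 \left(-8\right)\right) + 22 \cdot 9 = \left(7 - 64\right) + 198 = -57 + 198 = 141$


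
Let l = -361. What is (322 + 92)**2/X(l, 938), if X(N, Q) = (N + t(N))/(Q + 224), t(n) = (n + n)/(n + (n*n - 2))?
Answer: -359482152078/651605 ≈ -5.5169e+5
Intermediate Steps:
t(n) = 2*n/(-2 + n + n**2) (t(n) = (2*n)/(n + (n**2 - 2)) = (2*n)/(n + (-2 + n**2)) = (2*n)/(-2 + n + n**2) = 2*n/(-2 + n + n**2))
X(N, Q) = (N + 2*N/(-2 + N + N**2))/(224 + Q) (X(N, Q) = (N + 2*N/(-2 + N + N**2))/(Q + 224) = (N + 2*N/(-2 + N + N**2))/(224 + Q))
(322 + 92)**2/X(l, 938) = (322 + 92)**2/(((-361)**2*(1 - 361)/((224 + 938)*(-2 - 361 + (-361)**2)))) = 414**2/((130321*(-360)/(1162*(-2 - 361 + 130321)))) = 171396/((130321*(1/1162)*(-360)/129958)) = 171396/((130321*(1/1162)*(1/129958)*(-360))) = 171396/(-11728890/37752799) = 171396*(-37752799/11728890) = -359482152078/651605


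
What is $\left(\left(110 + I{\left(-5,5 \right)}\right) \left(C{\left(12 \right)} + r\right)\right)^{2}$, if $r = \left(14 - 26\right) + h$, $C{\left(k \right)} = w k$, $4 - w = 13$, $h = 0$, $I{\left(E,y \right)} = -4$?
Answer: $161798400$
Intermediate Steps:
$w = -9$ ($w = 4 - 13 = -9$)
$C{\left(k \right)} = - 9 k$
$r = -12$ ($r = \left(14 - 26\right) + 0 = -12 + 0 = -12$)
$\left(\left(110 + I{\left(-5,5 \right)}\right) \left(C{\left(12 \right)} + r\right)\right)^{2} = \left(\left(110 - 4\right) \left(\left(-9\right) 12 - 12\right)\right)^{2} = \left(106 \left(-108 - 12\right)\right)^{2} = \left(106 \left(-120\right)\right)^{2} = \left(-12720\right)^{2} = 161798400$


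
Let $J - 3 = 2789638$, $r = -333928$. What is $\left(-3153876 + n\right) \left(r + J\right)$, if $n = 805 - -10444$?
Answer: $-7717389978051$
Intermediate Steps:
$J = 2789641$ ($J = 3 + 2789638 = 2789641$)
$n = 11249$ ($n = 805 + 10444 = 11249$)
$\left(-3153876 + n\right) \left(r + J\right) = \left(-3153876 + 11249\right) \left(-333928 + 2789641\right) = \left(-3142627\right) 2455713 = -7717389978051$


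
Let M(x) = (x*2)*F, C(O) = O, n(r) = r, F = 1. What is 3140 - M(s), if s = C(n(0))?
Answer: 3140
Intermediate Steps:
s = 0
M(x) = 2*x (M(x) = (x*2)*1 = (2*x)*1 = 2*x)
3140 - M(s) = 3140 - 2*0 = 3140 - 1*0 = 3140 + 0 = 3140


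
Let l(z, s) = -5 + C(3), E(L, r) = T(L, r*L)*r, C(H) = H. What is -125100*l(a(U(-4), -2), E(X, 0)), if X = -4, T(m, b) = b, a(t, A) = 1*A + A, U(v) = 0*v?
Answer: 250200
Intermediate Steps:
U(v) = 0
a(t, A) = 2*A (a(t, A) = A + A = 2*A)
E(L, r) = L*r² (E(L, r) = (r*L)*r = (L*r)*r = L*r²)
l(z, s) = -2 (l(z, s) = -5 + 3 = -2)
-125100*l(a(U(-4), -2), E(X, 0)) = -125100*(-2) = 250200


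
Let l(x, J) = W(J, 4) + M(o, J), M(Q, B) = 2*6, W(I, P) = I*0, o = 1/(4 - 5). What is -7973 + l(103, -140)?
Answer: -7961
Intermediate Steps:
o = -1 (o = 1/(-1) = -1)
W(I, P) = 0
M(Q, B) = 12
l(x, J) = 12 (l(x, J) = 0 + 12 = 12)
-7973 + l(103, -140) = -7973 + 12 = -7961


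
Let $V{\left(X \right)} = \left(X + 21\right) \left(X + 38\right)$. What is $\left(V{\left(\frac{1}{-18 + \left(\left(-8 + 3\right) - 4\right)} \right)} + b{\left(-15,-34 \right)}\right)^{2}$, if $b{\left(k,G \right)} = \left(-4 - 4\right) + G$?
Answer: $\frac{301985419024}{531441} \approx 5.6824 \cdot 10^{5}$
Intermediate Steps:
$b{\left(k,G \right)} = -8 + G$
$V{\left(X \right)} = \left(21 + X\right) \left(38 + X\right)$
$\left(V{\left(\frac{1}{-18 + \left(\left(-8 + 3\right) - 4\right)} \right)} + b{\left(-15,-34 \right)}\right)^{2} = \left(\left(798 + \left(\frac{1}{-18 + \left(\left(-8 + 3\right) - 4\right)}\right)^{2} + \frac{59}{-18 + \left(\left(-8 + 3\right) - 4\right)}\right) - 42\right)^{2} = \left(\left(798 + \left(\frac{1}{-18 - 9}\right)^{2} + \frac{59}{-18 - 9}\right) - 42\right)^{2} = \left(\left(798 + \left(\frac{1}{-27}\right)^{2} + \frac{59}{-27}\right) - 42\right)^{2} = \left(\left(798 + \left(- \frac{1}{27}\right)^{2} + 59 \left(- \frac{1}{27}\right)\right) - 42\right)^{2} = \left(\left(798 + \frac{1}{729} - \frac{59}{27}\right) - 42\right)^{2} = \left(\frac{580150}{729} - 42\right)^{2} = \left(\frac{549532}{729}\right)^{2} = \frac{301985419024}{531441}$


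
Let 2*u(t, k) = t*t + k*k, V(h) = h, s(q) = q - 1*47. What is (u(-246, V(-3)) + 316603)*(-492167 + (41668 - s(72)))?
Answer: -156271232522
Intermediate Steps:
s(q) = -47 + q (s(q) = q - 47 = -47 + q)
u(t, k) = k**2/2 + t**2/2 (u(t, k) = (t*t + k*k)/2 = (t**2 + k**2)/2 = (k**2 + t**2)/2 = k**2/2 + t**2/2)
(u(-246, V(-3)) + 316603)*(-492167 + (41668 - s(72))) = (((1/2)*(-3)**2 + (1/2)*(-246)**2) + 316603)*(-492167 + (41668 - (-47 + 72))) = (((1/2)*9 + (1/2)*60516) + 316603)*(-492167 + (41668 - 1*25)) = ((9/2 + 30258) + 316603)*(-492167 + (41668 - 25)) = (60525/2 + 316603)*(-492167 + 41643) = (693731/2)*(-450524) = -156271232522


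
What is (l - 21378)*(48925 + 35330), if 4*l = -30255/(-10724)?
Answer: -77261871482415/42896 ≈ -1.8011e+9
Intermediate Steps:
l = 30255/42896 (l = (-30255/(-10724))/4 = (-30255*(-1/10724))/4 = (¼)*(30255/10724) = 30255/42896 ≈ 0.70531)
(l - 21378)*(48925 + 35330) = (30255/42896 - 21378)*(48925 + 35330) = -917000433/42896*84255 = -77261871482415/42896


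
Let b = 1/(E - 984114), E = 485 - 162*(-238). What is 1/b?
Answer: -945073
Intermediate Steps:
E = 39041 (E = 485 + 38556 = 39041)
b = -1/945073 (b = 1/(39041 - 984114) = 1/(-945073) = -1/945073 ≈ -1.0581e-6)
1/b = 1/(-1/945073) = -945073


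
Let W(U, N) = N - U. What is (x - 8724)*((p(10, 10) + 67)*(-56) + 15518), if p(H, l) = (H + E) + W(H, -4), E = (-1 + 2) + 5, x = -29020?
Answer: -439868576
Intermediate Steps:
E = 6 (E = 1 + 5 = 6)
p(H, l) = 2 (p(H, l) = (H + 6) + (-4 - H) = (6 + H) + (-4 - H) = 2)
(x - 8724)*((p(10, 10) + 67)*(-56) + 15518) = (-29020 - 8724)*((2 + 67)*(-56) + 15518) = -37744*(69*(-56) + 15518) = -37744*(-3864 + 15518) = -37744*11654 = -439868576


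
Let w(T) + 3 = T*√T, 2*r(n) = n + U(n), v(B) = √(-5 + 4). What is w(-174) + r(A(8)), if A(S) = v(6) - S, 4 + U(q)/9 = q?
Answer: -61 + 5*I - 174*I*√174 ≈ -61.0 - 2290.2*I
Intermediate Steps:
v(B) = I (v(B) = √(-1) = I)
U(q) = -36 + 9*q
A(S) = I - S
r(n) = -18 + 5*n (r(n) = (n + (-36 + 9*n))/2 = (-36 + 10*n)/2 = -18 + 5*n)
w(T) = -3 + T^(3/2) (w(T) = -3 + T*√T = -3 + T^(3/2))
w(-174) + r(A(8)) = (-3 + (-174)^(3/2)) + (-18 + 5*(I - 1*8)) = (-3 - 174*I*√174) + (-18 + 5*(I - 8)) = (-3 - 174*I*√174) + (-18 + 5*(-8 + I)) = (-3 - 174*I*√174) + (-18 + (-40 + 5*I)) = (-3 - 174*I*√174) + (-58 + 5*I) = -61 + 5*I - 174*I*√174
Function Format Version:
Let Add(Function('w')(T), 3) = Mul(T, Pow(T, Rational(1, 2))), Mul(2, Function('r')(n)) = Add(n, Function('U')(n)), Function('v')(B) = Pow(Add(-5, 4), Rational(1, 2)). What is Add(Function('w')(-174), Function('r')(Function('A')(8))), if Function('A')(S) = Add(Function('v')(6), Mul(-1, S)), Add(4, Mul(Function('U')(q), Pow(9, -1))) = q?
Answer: Add(-61, Mul(5, I), Mul(-174, I, Pow(174, Rational(1, 2)))) ≈ Add(-61.000, Mul(-2290.2, I))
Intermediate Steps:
Function('v')(B) = I (Function('v')(B) = Pow(-1, Rational(1, 2)) = I)
Function('U')(q) = Add(-36, Mul(9, q))
Function('A')(S) = Add(I, Mul(-1, S))
Function('r')(n) = Add(-18, Mul(5, n)) (Function('r')(n) = Mul(Rational(1, 2), Add(n, Add(-36, Mul(9, n)))) = Mul(Rational(1, 2), Add(-36, Mul(10, n))) = Add(-18, Mul(5, n)))
Function('w')(T) = Add(-3, Pow(T, Rational(3, 2))) (Function('w')(T) = Add(-3, Mul(T, Pow(T, Rational(1, 2)))) = Add(-3, Pow(T, Rational(3, 2))))
Add(Function('w')(-174), Function('r')(Function('A')(8))) = Add(Add(-3, Pow(-174, Rational(3, 2))), Add(-18, Mul(5, Add(I, Mul(-1, 8))))) = Add(Add(-3, Mul(-174, I, Pow(174, Rational(1, 2)))), Add(-18, Mul(5, Add(I, -8)))) = Add(Add(-3, Mul(-174, I, Pow(174, Rational(1, 2)))), Add(-18, Mul(5, Add(-8, I)))) = Add(Add(-3, Mul(-174, I, Pow(174, Rational(1, 2)))), Add(-18, Add(-40, Mul(5, I)))) = Add(Add(-3, Mul(-174, I, Pow(174, Rational(1, 2)))), Add(-58, Mul(5, I))) = Add(-61, Mul(5, I), Mul(-174, I, Pow(174, Rational(1, 2))))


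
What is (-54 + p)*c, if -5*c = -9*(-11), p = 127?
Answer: -7227/5 ≈ -1445.4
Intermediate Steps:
c = -99/5 (c = -(-9)*(-11)/5 = -⅕*99 = -99/5 ≈ -19.800)
(-54 + p)*c = (-54 + 127)*(-99/5) = 73*(-99/5) = -7227/5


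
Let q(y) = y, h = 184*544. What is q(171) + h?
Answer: 100267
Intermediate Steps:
h = 100096
q(171) + h = 171 + 100096 = 100267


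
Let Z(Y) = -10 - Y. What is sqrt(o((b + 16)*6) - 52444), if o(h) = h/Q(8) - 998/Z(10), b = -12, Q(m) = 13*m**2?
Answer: 27*I*sqrt(4858490)/260 ≈ 228.9*I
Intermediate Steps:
o(h) = 499/10 + h/832 (o(h) = h/((13*8**2)) - 998/(-10 - 1*10) = h/((13*64)) - 998/(-10 - 10) = h/832 - 998/(-20) = h*(1/832) - 998*(-1/20) = h/832 + 499/10 = 499/10 + h/832)
sqrt(o((b + 16)*6) - 52444) = sqrt((499/10 + ((-12 + 16)*6)/832) - 52444) = sqrt((499/10 + (4*6)/832) - 52444) = sqrt((499/10 + (1/832)*24) - 52444) = sqrt((499/10 + 3/104) - 52444) = sqrt(25963/520 - 52444) = sqrt(-27244917/520) = 27*I*sqrt(4858490)/260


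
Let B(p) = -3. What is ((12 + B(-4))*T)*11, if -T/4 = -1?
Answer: 396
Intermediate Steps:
T = 4 (T = -4*(-1) = 4)
((12 + B(-4))*T)*11 = ((12 - 3)*4)*11 = (9*4)*11 = 36*11 = 396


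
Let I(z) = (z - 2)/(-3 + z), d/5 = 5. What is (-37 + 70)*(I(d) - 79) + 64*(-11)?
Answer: -6553/2 ≈ -3276.5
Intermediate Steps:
d = 25 (d = 5*5 = 25)
I(z) = (-2 + z)/(-3 + z)
(-37 + 70)*(I(d) - 79) + 64*(-11) = (-37 + 70)*((-2 + 25)/(-3 + 25) - 79) + 64*(-11) = 33*(23/22 - 79) - 704 = 33*(-1715/22) - 704 = -5145/2 - 704 = -6553/2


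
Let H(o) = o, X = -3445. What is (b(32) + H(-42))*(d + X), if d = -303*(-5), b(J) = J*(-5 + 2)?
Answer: 266340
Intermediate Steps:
b(J) = -3*J (b(J) = J*(-3) = -3*J)
d = 1515
(b(32) + H(-42))*(d + X) = (-3*32 - 42)*(1515 - 3445) = (-96 - 42)*(-1930) = -138*(-1930) = 266340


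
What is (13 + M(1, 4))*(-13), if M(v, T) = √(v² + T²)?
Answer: -169 - 13*√17 ≈ -222.60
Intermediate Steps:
M(v, T) = √(T² + v²)
(13 + M(1, 4))*(-13) = (13 + √(4² + 1²))*(-13) = (13 + √(16 + 1))*(-13) = (13 + √17)*(-13) = -169 - 13*√17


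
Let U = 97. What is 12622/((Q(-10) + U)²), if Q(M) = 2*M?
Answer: 12622/5929 ≈ 2.1289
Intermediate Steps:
12622/((Q(-10) + U)²) = 12622/((2*(-10) + 97)²) = 12622/((-20 + 97)²) = 12622/(77²) = 12622/5929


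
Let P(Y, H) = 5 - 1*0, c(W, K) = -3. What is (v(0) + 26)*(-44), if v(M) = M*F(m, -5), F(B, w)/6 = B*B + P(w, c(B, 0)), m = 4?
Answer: -1144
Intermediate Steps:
P(Y, H) = 5 (P(Y, H) = 5 + 0 = 5)
F(B, w) = 30 + 6*B² (F(B, w) = 6*(B*B + 5) = 6*(B² + 5) = 6*(5 + B²) = 30 + 6*B²)
v(M) = 126*M (v(M) = M*(30 + 6*4²) = M*(30 + 6*16) = M*(30 + 96) = M*126 = 126*M)
(v(0) + 26)*(-44) = (126*0 + 26)*(-44) = (0 + 26)*(-44) = 26*(-44) = -1144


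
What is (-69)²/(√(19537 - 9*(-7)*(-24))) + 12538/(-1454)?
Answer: -6269/727 + 4761*√721/3605 ≈ 26.839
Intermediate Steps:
(-69)²/(√(19537 - 9*(-7)*(-24))) + 12538/(-1454) = 4761/(√(19537 + 63*(-24))) + 12538*(-1/1454) = 4761/(√(19537 - 1512)) - 6269/727 = 4761/(√18025) - 6269/727 = 4761/((5*√721)) - 6269/727 = 4761*(√721/3605) - 6269/727 = 4761*√721/3605 - 6269/727 = -6269/727 + 4761*√721/3605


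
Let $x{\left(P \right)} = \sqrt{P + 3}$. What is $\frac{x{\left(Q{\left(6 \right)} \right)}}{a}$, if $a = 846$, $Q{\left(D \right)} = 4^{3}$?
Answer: $\frac{\sqrt{67}}{846} \approx 0.0096754$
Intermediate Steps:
$Q{\left(D \right)} = 64$
$x{\left(P \right)} = \sqrt{3 + P}$
$\frac{x{\left(Q{\left(6 \right)} \right)}}{a} = \frac{\sqrt{3 + 64}}{846} = \sqrt{67} \cdot \frac{1}{846} = \frac{\sqrt{67}}{846}$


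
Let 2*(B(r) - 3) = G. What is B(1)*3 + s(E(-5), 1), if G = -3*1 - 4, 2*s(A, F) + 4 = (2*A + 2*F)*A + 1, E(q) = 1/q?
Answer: -79/25 ≈ -3.1600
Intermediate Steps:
s(A, F) = -3/2 + A*(2*A + 2*F)/2 (s(A, F) = -2 + ((2*A + 2*F)*A + 1)/2 = -2 + (A*(2*A + 2*F) + 1)/2 = -2 + (1 + A*(2*A + 2*F))/2 = -2 + (½ + A*(2*A + 2*F)/2) = -3/2 + A*(2*A + 2*F)/2)
G = -7 (G = -3 - 4 = -7)
B(r) = -½ (B(r) = 3 + (½)*(-7) = 3 - 7/2 = -½)
B(1)*3 + s(E(-5), 1) = -½*3 + (-3/2 + (1/(-5))² + 1/(-5)) = -3/2 + (-3/2 + (-⅕)² - ⅕*1) = -3/2 + (-3/2 + 1/25 - ⅕) = -3/2 - 83/50 = -79/25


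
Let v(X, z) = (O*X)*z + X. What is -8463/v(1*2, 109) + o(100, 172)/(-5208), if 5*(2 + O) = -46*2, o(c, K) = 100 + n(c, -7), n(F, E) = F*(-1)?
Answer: 42315/22226 ≈ 1.9039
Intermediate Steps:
n(F, E) = -F
o(c, K) = 100 - c
O = -102/5 (O = -2 + (-46*2)/5 = -2 + (⅕)*(-92) = -2 - 92/5 = -102/5 ≈ -20.400)
v(X, z) = X - 102*X*z/5 (v(X, z) = (-102*X/5)*z + X = -102*X*z/5 + X = X - 102*X*z/5)
-8463/v(1*2, 109) + o(100, 172)/(-5208) = -8463*5/(2*(5 - 102*109)) + (100 - 1*100)/(-5208) = -8463*5/(2*(5 - 11118)) + (100 - 100)*(-1/5208) = -8463/((⅕)*2*(-11113)) + 0*(-1/5208) = -8463/(-22226/5) + 0 = -8463*(-5/22226) + 0 = 42315/22226 + 0 = 42315/22226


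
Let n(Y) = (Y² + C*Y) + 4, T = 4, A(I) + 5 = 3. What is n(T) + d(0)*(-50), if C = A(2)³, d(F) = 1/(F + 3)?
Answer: -86/3 ≈ -28.667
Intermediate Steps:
A(I) = -2 (A(I) = -5 + 3 = -2)
d(F) = 1/(3 + F)
C = -8 (C = (-2)³ = -8)
n(Y) = 4 + Y² - 8*Y (n(Y) = (Y² - 8*Y) + 4 = 4 + Y² - 8*Y)
n(T) + d(0)*(-50) = (4 + 4² - 8*4) - 50/(3 + 0) = (4 + 16 - 32) - 50/3 = -12 + (⅓)*(-50) = -12 - 50/3 = -86/3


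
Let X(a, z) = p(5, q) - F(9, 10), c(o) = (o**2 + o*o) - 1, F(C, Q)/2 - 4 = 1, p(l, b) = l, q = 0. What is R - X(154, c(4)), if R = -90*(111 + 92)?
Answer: -18265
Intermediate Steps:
F(C, Q) = 10 (F(C, Q) = 8 + 2*1 = 8 + 2 = 10)
c(o) = -1 + 2*o**2 (c(o) = (o**2 + o**2) - 1 = 2*o**2 - 1 = -1 + 2*o**2)
R = -18270 (R = -90*203 = -18270)
X(a, z) = -5 (X(a, z) = 5 - 1*10 = 5 - 10 = -5)
R - X(154, c(4)) = -18270 - 1*(-5) = -18270 + 5 = -18265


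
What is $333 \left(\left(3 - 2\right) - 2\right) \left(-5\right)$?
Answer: $1665$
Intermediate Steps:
$333 \left(\left(3 - 2\right) - 2\right) \left(-5\right) = 333 \left(1 - 2\right) \left(-5\right) = 333 \left(\left(-1\right) \left(-5\right)\right) = 333 \cdot 5 = 1665$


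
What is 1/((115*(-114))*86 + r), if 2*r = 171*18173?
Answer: 2/852663 ≈ 2.3456e-6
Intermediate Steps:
r = 3107583/2 (r = (171*18173)/2 = (½)*3107583 = 3107583/2 ≈ 1.5538e+6)
1/((115*(-114))*86 + r) = 1/((115*(-114))*86 + 3107583/2) = 1/(-13110*86 + 3107583/2) = 1/(-1127460 + 3107583/2) = 1/(852663/2) = 2/852663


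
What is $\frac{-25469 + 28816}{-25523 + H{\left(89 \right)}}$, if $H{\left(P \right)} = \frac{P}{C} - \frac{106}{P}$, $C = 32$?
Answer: $- \frac{9532256}{72684975} \approx -0.13114$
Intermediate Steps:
$H{\left(P \right)} = - \frac{106}{P} + \frac{P}{32}$ ($H{\left(P \right)} = \frac{P}{32} - \frac{106}{P} = - \frac{106}{P} + \frac{P}{32}$)
$\frac{-25469 + 28816}{-25523 + H{\left(89 \right)}} = \frac{-25469 + 28816}{-25523 + \left(- \frac{106}{89} + \frac{1}{32} \cdot 89\right)} = \frac{3347}{-25523 + \left(\left(-106\right) \frac{1}{89} + \frac{89}{32}\right)} = \frac{3347}{-25523 + \left(- \frac{106}{89} + \frac{89}{32}\right)} = \frac{3347}{-25523 + \frac{4529}{2848}} = \frac{3347}{- \frac{72684975}{2848}} = 3347 \left(- \frac{2848}{72684975}\right) = - \frac{9532256}{72684975}$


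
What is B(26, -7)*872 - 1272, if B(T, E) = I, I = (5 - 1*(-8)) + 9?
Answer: 17912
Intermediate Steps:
I = 22 (I = (5 + 8) + 9 = 13 + 9 = 22)
B(T, E) = 22
B(26, -7)*872 - 1272 = 22*872 - 1272 = 19184 - 1272 = 17912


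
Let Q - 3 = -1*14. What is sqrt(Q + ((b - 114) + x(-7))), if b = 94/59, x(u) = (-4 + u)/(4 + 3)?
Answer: 4*I*sqrt(1332338)/413 ≈ 11.179*I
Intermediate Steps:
x(u) = -4/7 + u/7 (x(u) = (-4 + u)/7 = (-4 + u)*(1/7) = -4/7 + u/7)
Q = -11 (Q = 3 - 1*14 = 3 - 14 = -11)
b = 94/59 (b = 94*(1/59) = 94/59 ≈ 1.5932)
sqrt(Q + ((b - 114) + x(-7))) = sqrt(-11 + ((94/59 - 114) + (-4/7 + (1/7)*(-7)))) = sqrt(-11 + (-6632/59 + (-4/7 - 1))) = sqrt(-11 + (-6632/59 - 11/7)) = sqrt(-11 - 47073/413) = sqrt(-51616/413) = 4*I*sqrt(1332338)/413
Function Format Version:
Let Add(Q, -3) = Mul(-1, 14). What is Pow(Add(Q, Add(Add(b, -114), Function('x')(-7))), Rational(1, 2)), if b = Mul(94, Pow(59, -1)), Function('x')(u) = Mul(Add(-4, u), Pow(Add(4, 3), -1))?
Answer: Mul(Rational(4, 413), I, Pow(1332338, Rational(1, 2))) ≈ Mul(11.179, I)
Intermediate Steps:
Function('x')(u) = Add(Rational(-4, 7), Mul(Rational(1, 7), u)) (Function('x')(u) = Mul(Add(-4, u), Pow(7, -1)) = Mul(Add(-4, u), Rational(1, 7)) = Add(Rational(-4, 7), Mul(Rational(1, 7), u)))
Q = -11 (Q = Add(3, Mul(-1, 14)) = Add(3, -14) = -11)
b = Rational(94, 59) (b = Mul(94, Rational(1, 59)) = Rational(94, 59) ≈ 1.5932)
Pow(Add(Q, Add(Add(b, -114), Function('x')(-7))), Rational(1, 2)) = Pow(Add(-11, Add(Add(Rational(94, 59), -114), Add(Rational(-4, 7), Mul(Rational(1, 7), -7)))), Rational(1, 2)) = Pow(Add(-11, Add(Rational(-6632, 59), Add(Rational(-4, 7), -1))), Rational(1, 2)) = Pow(Add(-11, Add(Rational(-6632, 59), Rational(-11, 7))), Rational(1, 2)) = Pow(Add(-11, Rational(-47073, 413)), Rational(1, 2)) = Pow(Rational(-51616, 413), Rational(1, 2)) = Mul(Rational(4, 413), I, Pow(1332338, Rational(1, 2)))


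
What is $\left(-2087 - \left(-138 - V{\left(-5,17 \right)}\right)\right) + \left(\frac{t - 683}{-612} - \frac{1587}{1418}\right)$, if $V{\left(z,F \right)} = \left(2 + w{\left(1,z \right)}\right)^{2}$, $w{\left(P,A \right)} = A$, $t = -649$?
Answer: $- \frac{46740153}{24106} \approx -1938.9$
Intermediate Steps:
$V{\left(z,F \right)} = \left(2 + z\right)^{2}$
$\left(-2087 - \left(-138 - V{\left(-5,17 \right)}\right)\right) + \left(\frac{t - 683}{-612} - \frac{1587}{1418}\right) = \left(-2087 - \left(-138 - \left(2 - 5\right)^{2}\right)\right) - \left(\frac{1587}{1418} - \frac{-649 - 683}{-612}\right) = \left(-2087 - \left(-138 - 9\right)\right) - \left(\frac{1587}{1418} - \left(-649 - 683\right) \left(- \frac{1}{612}\right)\right) = \left(-2087 + \left(\left(1016 + 9\right) - 878\right)\right) - - \frac{25487}{24106} = \left(-2087 + \left(1025 - 878\right)\right) + \left(\frac{37}{17} - \frac{1587}{1418}\right) = \left(-2087 + 147\right) + \frac{25487}{24106} = -1940 + \frac{25487}{24106} = - \frac{46740153}{24106}$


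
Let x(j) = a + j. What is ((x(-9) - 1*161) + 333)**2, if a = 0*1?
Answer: 26569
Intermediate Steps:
a = 0
x(j) = j (x(j) = 0 + j = j)
((x(-9) - 1*161) + 333)**2 = ((-9 - 1*161) + 333)**2 = ((-9 - 161) + 333)**2 = (-170 + 333)**2 = 163**2 = 26569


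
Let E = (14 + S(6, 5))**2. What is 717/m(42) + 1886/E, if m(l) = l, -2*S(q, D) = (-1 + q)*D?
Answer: 107767/126 ≈ 855.29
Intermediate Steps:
S(q, D) = -D*(-1 + q)/2 (S(q, D) = -(-1 + q)*D/2 = -D*(-1 + q)/2)
E = 9/4 (E = (14 + (1/2)*5*(1 - 1*6))**2 = (14 + (1/2)*5*(1 - 6))**2 = (14 + (1/2)*5*(-5))**2 = (14 - 25/2)**2 = (3/2)**2 = 9/4 ≈ 2.2500)
717/m(42) + 1886/E = 717/42 + 1886/(9/4) = 717*(1/42) + 1886*(4/9) = 239/14 + 7544/9 = 107767/126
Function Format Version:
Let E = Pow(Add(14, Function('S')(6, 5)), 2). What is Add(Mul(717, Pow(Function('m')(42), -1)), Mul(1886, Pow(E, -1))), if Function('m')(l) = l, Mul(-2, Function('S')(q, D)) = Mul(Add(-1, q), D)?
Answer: Rational(107767, 126) ≈ 855.29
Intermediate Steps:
Function('S')(q, D) = Mul(Rational(-1, 2), D, Add(-1, q)) (Function('S')(q, D) = Mul(Rational(-1, 2), Mul(Add(-1, q), D)) = Mul(Rational(-1, 2), Mul(D, Add(-1, q))) = Mul(Rational(-1, 2), D, Add(-1, q)))
E = Rational(9, 4) (E = Pow(Add(14, Mul(Rational(1, 2), 5, Add(1, Mul(-1, 6)))), 2) = Pow(Add(14, Mul(Rational(1, 2), 5, Add(1, -6))), 2) = Pow(Add(14, Mul(Rational(1, 2), 5, -5)), 2) = Pow(Add(14, Rational(-25, 2)), 2) = Pow(Rational(3, 2), 2) = Rational(9, 4) ≈ 2.2500)
Add(Mul(717, Pow(Function('m')(42), -1)), Mul(1886, Pow(E, -1))) = Add(Mul(717, Pow(42, -1)), Mul(1886, Pow(Rational(9, 4), -1))) = Add(Mul(717, Rational(1, 42)), Mul(1886, Rational(4, 9))) = Add(Rational(239, 14), Rational(7544, 9)) = Rational(107767, 126)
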